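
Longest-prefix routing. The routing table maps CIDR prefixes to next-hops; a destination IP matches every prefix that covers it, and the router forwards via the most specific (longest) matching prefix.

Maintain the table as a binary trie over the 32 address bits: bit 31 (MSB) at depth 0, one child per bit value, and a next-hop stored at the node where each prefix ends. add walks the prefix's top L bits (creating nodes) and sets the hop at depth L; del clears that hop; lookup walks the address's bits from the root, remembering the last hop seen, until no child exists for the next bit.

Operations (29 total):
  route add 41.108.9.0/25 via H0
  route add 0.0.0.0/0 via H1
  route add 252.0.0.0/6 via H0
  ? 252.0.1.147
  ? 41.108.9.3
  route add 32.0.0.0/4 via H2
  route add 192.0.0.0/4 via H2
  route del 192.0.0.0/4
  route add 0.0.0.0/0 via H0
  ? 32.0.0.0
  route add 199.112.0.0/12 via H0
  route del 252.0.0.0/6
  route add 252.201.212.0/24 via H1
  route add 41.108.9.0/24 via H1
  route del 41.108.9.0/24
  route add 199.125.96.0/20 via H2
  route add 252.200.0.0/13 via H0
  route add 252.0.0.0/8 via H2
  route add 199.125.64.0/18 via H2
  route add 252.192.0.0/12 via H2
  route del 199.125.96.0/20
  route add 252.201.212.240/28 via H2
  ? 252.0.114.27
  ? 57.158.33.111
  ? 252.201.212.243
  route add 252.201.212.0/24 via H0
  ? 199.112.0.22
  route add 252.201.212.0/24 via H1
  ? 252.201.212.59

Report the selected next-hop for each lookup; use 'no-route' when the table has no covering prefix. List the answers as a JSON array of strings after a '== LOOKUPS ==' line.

Process each operation:
  add 41.108.9.0/25 -> H0 at depth 25
  add 0.0.0.0/0 -> H1 at depth 0
  add 252.0.0.0/6 -> H0 at depth 6
  ? 252.0.1.147  path d0:H1→d1:-→d2:-→d3:-→d4:-→d5:-→d6:H0  best=H0
  ? 41.108.9.3  path d0:H1→d1:-→d2:-→d3:-→d4:-→d5:-→d6:-→d7:-→d8:-→d9:-→d10:-→d11:-→d12:-→d13:-→d14:-→d15:-→d16:-→d17:-→d18:-→d19:-→d20:-→d21:-→d22:-→d23:-→d24:-→d25:H0  best=H0
  add 32.0.0.0/4 -> H2 at depth 4
  add 192.0.0.0/4 -> H2 at depth 4
  - 192.0.0.0/4 clear@4
  add 0.0.0.0/0 -> H0 at depth 0
  ? 32.0.0.0  path d0:H0→d1:-→d2:-→d3:-→d4:H2  best=H2
  add 199.112.0.0/12 -> H0 at depth 12
  - 252.0.0.0/6 clear@6
  add 252.201.212.0/24 -> H1 at depth 24
  add 41.108.9.0/24 -> H1 at depth 24
  - 41.108.9.0/24 clear@24
  add 199.125.96.0/20 -> H2 at depth 20
  add 252.200.0.0/13 -> H0 at depth 13
  add 252.0.0.0/8 -> H2 at depth 8
  add 199.125.64.0/18 -> H2 at depth 18
  add 252.192.0.0/12 -> H2 at depth 12
  - 199.125.96.0/20 clear@20
  add 252.201.212.240/28 -> H2 at depth 28
  ? 252.0.114.27  path d0:H0→d1:-→d2:-→d3:-→d4:-→d5:-→d6:-→d7:-→d8:H2  best=H2
  ? 57.158.33.111  path d0:H0→d1:-→d2:-→d3:-  best=H0
  ? 252.201.212.243  path d0:H0→d1:-→d2:-→d3:-→d4:-→d5:-→d6:-→d7:-→d8:H2→d9:-→d10:-→d11:-→d12:H2→d13:H0→d14:-→d15:-→d16:-→d17:-→d18:-→d19:-→d20:-→d21:-→d22:-→d23:-→d24:H1→d25:-→d26:-→d27:-→d28:H2  best=H2
  add 252.201.212.0/24 -> H0 at depth 24
  ? 199.112.0.22  path d0:H0→d1:-→d2:-→d3:-→d4:-→d5:-→d6:-→d7:-→d8:-→d9:-→d10:-→d11:-→d12:H0  best=H0
  add 252.201.212.0/24 -> H1 at depth 24
  ? 252.201.212.59  path d0:H0→d1:-→d2:-→d3:-→d4:-→d5:-→d6:-→d7:-→d8:H2→d9:-→d10:-→d11:-→d12:H2→d13:H0→d14:-→d15:-→d16:-→d17:-→d18:-→d19:-→d20:-→d21:-→d22:-→d23:-→d24:H1  best=H1

== LOOKUPS ==
["H0","H0","H2","H2","H0","H2","H0","H1"]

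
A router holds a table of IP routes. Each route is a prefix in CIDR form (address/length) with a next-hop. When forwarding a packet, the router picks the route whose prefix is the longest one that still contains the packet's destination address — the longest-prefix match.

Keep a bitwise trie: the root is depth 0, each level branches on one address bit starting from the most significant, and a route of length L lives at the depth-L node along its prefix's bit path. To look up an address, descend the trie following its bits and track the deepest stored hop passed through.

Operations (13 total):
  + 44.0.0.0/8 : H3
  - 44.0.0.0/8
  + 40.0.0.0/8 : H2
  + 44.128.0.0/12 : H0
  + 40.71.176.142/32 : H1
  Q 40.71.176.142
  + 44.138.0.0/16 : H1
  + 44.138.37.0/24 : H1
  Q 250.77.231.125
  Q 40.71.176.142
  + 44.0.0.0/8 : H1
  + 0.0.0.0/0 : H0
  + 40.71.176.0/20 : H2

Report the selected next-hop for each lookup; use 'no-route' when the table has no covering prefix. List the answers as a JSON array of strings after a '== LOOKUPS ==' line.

Process each operation:
  add 44.0.0.0/8 -> H3 at depth 8
  - 44.0.0.0/8 clear@8
  add 40.0.0.0/8 -> H2 at depth 8
  add 44.128.0.0/12 -> H0 at depth 12
  add 40.71.176.142/32 -> H1 at depth 32
  lookup 40.71.176.142: bits 00101000010001111011000010001110 walk d0:-→d1:-→d2:-→d3:-→d4:-→d5:-→d6:-→d7:-→d8:H2→d9:-→d10:-→d11:-→d12:-→d13:-→d14:-→d15:-→d16:-→d17:-→d18:-→d19:-→d20:-→d21:-→d22:-→d23:-→d24:-→d25:-→d26:-→d27:-→d28:-→d29:-→d30:-→d31:-→d32:H1 -> H1
  add 44.138.0.0/16 -> H1 at depth 16
  add 44.138.37.0/24 -> H1 at depth 24
  lookup 250.77.231.125: bits ε walk d0:- -> no-route
  lookup 40.71.176.142: bits 00101000010001111011000010001110 walk d0:-→d1:-→d2:-→d3:-→d4:-→d5:-→d6:-→d7:-→d8:H2→d9:-→d10:-→d11:-→d12:-→d13:-→d14:-→d15:-→d16:-→d17:-→d18:-→d19:-→d20:-→d21:-→d22:-→d23:-→d24:-→d25:-→d26:-→d27:-→d28:-→d29:-→d30:-→d31:-→d32:H1 -> H1
  add 44.0.0.0/8 -> H1 at depth 8
  add 0.0.0.0/0 -> H0 at depth 0
  add 40.71.176.0/20 -> H2 at depth 20

== LOOKUPS ==
["H1","no-route","H1"]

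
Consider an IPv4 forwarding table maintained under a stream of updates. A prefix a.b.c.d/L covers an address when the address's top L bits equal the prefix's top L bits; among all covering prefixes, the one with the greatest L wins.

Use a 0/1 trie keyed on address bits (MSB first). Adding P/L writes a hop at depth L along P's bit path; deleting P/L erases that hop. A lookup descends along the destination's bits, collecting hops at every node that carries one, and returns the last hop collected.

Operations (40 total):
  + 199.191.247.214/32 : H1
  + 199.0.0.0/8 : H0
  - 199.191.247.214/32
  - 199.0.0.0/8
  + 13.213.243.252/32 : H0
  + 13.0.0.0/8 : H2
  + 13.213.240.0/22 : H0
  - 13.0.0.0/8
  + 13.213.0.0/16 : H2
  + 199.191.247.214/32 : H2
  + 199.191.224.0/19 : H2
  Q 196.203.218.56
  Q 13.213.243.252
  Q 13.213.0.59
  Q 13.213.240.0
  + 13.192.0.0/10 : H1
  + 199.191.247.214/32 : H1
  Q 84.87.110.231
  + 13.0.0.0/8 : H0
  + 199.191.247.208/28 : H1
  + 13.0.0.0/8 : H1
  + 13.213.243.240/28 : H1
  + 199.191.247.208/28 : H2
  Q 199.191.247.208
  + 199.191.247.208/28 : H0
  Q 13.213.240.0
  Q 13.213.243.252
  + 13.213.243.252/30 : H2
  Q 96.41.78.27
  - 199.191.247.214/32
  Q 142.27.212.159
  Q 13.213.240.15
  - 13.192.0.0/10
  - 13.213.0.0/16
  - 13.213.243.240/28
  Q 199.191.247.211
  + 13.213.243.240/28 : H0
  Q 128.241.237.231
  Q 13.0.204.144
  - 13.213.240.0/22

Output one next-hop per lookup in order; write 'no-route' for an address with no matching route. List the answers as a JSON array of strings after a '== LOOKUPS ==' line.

Apply in order:
  + 199.191.247.214/32 (H1) depth=32
  + 199.0.0.0/8 (H0) depth=8
  - 199.191.247.214/32 clear@32
  - 199.0.0.0/8 clear@8
  + 13.213.243.252/32 (H0) depth=32
  + 13.0.0.0/8 (H2) depth=8
  + 13.213.240.0/22 (H0) depth=22
  - 13.0.0.0/8 clear@8
  + 13.213.0.0/16 (H2) depth=16
  + 199.191.247.214/32 (H2) depth=32
  + 199.191.224.0/19 (H2) depth=19
  lookup 196.203.218.56: bits 110001 walk d0:-→d1:-→d2:-→d3:-→d4:-→d5:-→d6:- -> no-route
  lookup 13.213.243.252: bits 00001101110101011111001111111100 walk d0:-→d1:-→d2:-→d3:-→d4:-→d5:-→d6:-→d7:-→d8:-→d9:-→d10:-→d11:-→d12:-→d13:-→d14:-→d15:-→d16:H2→d17:-→d18:-→d19:-→d20:-→d21:-→d22:H0→d23:-→d24:-→d25:-→d26:-→d27:-→d28:-→d29:-→d30:-→d31:-→d32:H0 -> H0
  lookup 13.213.0.59: bits 0000110111010101 walk d0:-→d1:-→d2:-→d3:-→d4:-→d5:-→d6:-→d7:-→d8:-→d9:-→d10:-→d11:-→d12:-→d13:-→d14:-→d15:-→d16:H2 -> H2
  lookup 13.213.240.0: bits 0000110111010101111100 walk d0:-→d1:-→d2:-→d3:-→d4:-→d5:-→d6:-→d7:-→d8:-→d9:-→d10:-→d11:-→d12:-→d13:-→d14:-→d15:-→d16:H2→d17:-→d18:-→d19:-→d20:-→d21:-→d22:H0 -> H0
  + 13.192.0.0/10 (H1) depth=10
  + 199.191.247.214/32 (H1) depth=32
  lookup 84.87.110.231: bits 0 walk d0:-→d1:- -> no-route
  + 13.0.0.0/8 (H0) depth=8
  + 199.191.247.208/28 (H1) depth=28
  + 13.0.0.0/8 (H1) depth=8
  + 13.213.243.240/28 (H1) depth=28
  + 199.191.247.208/28 (H2) depth=28
  lookup 199.191.247.208: bits 11000111101111111111011111010 walk d0:-→d1:-→d2:-→d3:-→d4:-→d5:-→d6:-→d7:-→d8:-→d9:-→d10:-→d11:-→d12:-→d13:-→d14:-→d15:-→d16:-→d17:-→d18:-→d19:H2→d20:-→d21:-→d22:-→d23:-→d24:-→d25:-→d26:-→d27:-→d28:H2→d29:- -> H2
  + 199.191.247.208/28 (H0) depth=28
  lookup 13.213.240.0: bits 0000110111010101111100 walk d0:-→d1:-→d2:-→d3:-→d4:-→d5:-→d6:-→d7:-→d8:H1→d9:-→d10:H1→d11:-→d12:-→d13:-→d14:-→d15:-→d16:H2→d17:-→d18:-→d19:-→d20:-→d21:-→d22:H0 -> H0
  lookup 13.213.243.252: bits 00001101110101011111001111111100 walk d0:-→d1:-→d2:-→d3:-→d4:-→d5:-→d6:-→d7:-→d8:H1→d9:-→d10:H1→d11:-→d12:-→d13:-→d14:-→d15:-→d16:H2→d17:-→d18:-→d19:-→d20:-→d21:-→d22:H0→d23:-→d24:-→d25:-→d26:-→d27:-→d28:H1→d29:-→d30:-→d31:-→d32:H0 -> H0
  + 13.213.243.252/30 (H2) depth=30
  lookup 96.41.78.27: bits 0 walk d0:-→d1:- -> no-route
  - 199.191.247.214/32 clear@32
  lookup 142.27.212.159: bits 1 walk d0:-→d1:- -> no-route
  lookup 13.213.240.15: bits 0000110111010101111100 walk d0:-→d1:-→d2:-→d3:-→d4:-→d5:-→d6:-→d7:-→d8:H1→d9:-→d10:H1→d11:-→d12:-→d13:-→d14:-→d15:-→d16:H2→d17:-→d18:-→d19:-→d20:-→d21:-→d22:H0 -> H0
  - 13.192.0.0/10 clear@10
  - 13.213.0.0/16 clear@16
  - 13.213.243.240/28 clear@28
  lookup 199.191.247.211: bits 11000111101111111111011111010 walk d0:-→d1:-→d2:-→d3:-→d4:-→d5:-→d6:-→d7:-→d8:-→d9:-→d10:-→d11:-→d12:-→d13:-→d14:-→d15:-→d16:-→d17:-→d18:-→d19:H2→d20:-→d21:-→d22:-→d23:-→d24:-→d25:-→d26:-→d27:-→d28:H0→d29:- -> H0
  + 13.213.243.240/28 (H0) depth=28
  lookup 128.241.237.231: bits 1 walk d0:-→d1:- -> no-route
  lookup 13.0.204.144: bits 00001101 walk d0:-→d1:-→d2:-→d3:-→d4:-→d5:-→d6:-→d7:-→d8:H1 -> H1
  - 13.213.240.0/22 clear@22

== LOOKUPS ==
["no-route","H0","H2","H0","no-route","H2","H0","H0","no-route","no-route","H0","H0","no-route","H1"]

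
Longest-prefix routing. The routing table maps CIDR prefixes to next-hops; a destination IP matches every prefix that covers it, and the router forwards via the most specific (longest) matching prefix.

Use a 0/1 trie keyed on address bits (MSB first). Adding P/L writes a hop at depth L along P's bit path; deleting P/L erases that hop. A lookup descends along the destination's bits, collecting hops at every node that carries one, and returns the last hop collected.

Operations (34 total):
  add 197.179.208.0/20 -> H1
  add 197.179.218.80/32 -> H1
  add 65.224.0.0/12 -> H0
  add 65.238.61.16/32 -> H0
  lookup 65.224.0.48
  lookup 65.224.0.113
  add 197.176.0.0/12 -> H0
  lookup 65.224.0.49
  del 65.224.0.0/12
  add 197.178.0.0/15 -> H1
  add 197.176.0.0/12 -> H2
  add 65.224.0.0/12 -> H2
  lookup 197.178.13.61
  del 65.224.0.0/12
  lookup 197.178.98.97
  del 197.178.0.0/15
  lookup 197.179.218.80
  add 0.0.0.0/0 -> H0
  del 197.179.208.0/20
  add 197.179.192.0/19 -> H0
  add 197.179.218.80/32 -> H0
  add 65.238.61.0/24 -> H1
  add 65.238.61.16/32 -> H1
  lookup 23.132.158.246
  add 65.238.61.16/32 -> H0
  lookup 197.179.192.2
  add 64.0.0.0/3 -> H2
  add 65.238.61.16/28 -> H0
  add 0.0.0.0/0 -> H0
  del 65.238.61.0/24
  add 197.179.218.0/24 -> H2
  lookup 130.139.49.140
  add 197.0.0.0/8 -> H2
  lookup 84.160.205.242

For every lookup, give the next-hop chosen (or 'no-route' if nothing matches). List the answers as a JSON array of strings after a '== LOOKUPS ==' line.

Trace:
  + 197.179.208.0/20 (H1) depth=20
  + 197.179.218.80/32 (H1) depth=32
  + 65.224.0.0/12 (H0) depth=12
  + 65.238.61.16/32 (H0) depth=32
  lookup 65.224.0.48: bits 010000011110 walk d0:-→d1:-→d2:-→d3:-→d4:-→d5:-→d6:-→d7:-→d8:-→d9:-→d10:-→d11:-→d12:H0 -> H0
  lookup 65.224.0.113: bits 010000011110 walk d0:-→d1:-→d2:-→d3:-→d4:-→d5:-→d6:-→d7:-→d8:-→d9:-→d10:-→d11:-→d12:H0 -> H0
  + 197.176.0.0/12 (H0) depth=12
  lookup 65.224.0.49: bits 010000011110 walk d0:-→d1:-→d2:-→d3:-→d4:-→d5:-→d6:-→d7:-→d8:-→d9:-→d10:-→d11:-→d12:H0 -> H0
  del 65.224.0.0/12 (clear depth 12)
  + 197.178.0.0/15 (H1) depth=15
  + 197.176.0.0/12 (H2) depth=12
  + 65.224.0.0/12 (H2) depth=12
  lookup 197.178.13.61: bits 110001011011001 walk d0:-→d1:-→d2:-→d3:-→d4:-→d5:-→d6:-→d7:-→d8:-→d9:-→d10:-→d11:-→d12:H2→d13:-→d14:-→d15:H1 -> H1
  del 65.224.0.0/12 (clear depth 12)
  lookup 197.178.98.97: bits 110001011011001 walk d0:-→d1:-→d2:-→d3:-→d4:-→d5:-→d6:-→d7:-→d8:-→d9:-→d10:-→d11:-→d12:H2→d13:-→d14:-→d15:H1 -> H1
  del 197.178.0.0/15 (clear depth 15)
  lookup 197.179.218.80: bits 11000101101100111101101001010000 walk d0:-→d1:-→d2:-→d3:-→d4:-→d5:-→d6:-→d7:-→d8:-→d9:-→d10:-→d11:-→d12:H2→d13:-→d14:-→d15:-→d16:-→d17:-→d18:-→d19:-→d20:H1→d21:-→d22:-→d23:-→d24:-→d25:-→d26:-→d27:-→d28:-→d29:-→d30:-→d31:-→d32:H1 -> H1
  + 0.0.0.0/0 (H0) depth=0
  del 197.179.208.0/20 (clear depth 20)
  + 197.179.192.0/19 (H0) depth=19
  + 197.179.218.80/32 (H0) depth=32
  + 65.238.61.0/24 (H1) depth=24
  + 65.238.61.16/32 (H1) depth=32
  lookup 23.132.158.246: bits 0 walk d0:H0→d1:- -> H0
  + 65.238.61.16/32 (H0) depth=32
  lookup 197.179.192.2: bits 1100010110110011110 walk d0:H0→d1:-→d2:-→d3:-→d4:-→d5:-→d6:-→d7:-→d8:-→d9:-→d10:-→d11:-→d12:H2→d13:-→d14:-→d15:-→d16:-→d17:-→d18:-→d19:H0 -> H0
  + 64.0.0.0/3 (H2) depth=3
  + 65.238.61.16/28 (H0) depth=28
  + 0.0.0.0/0 (H0) depth=0
  del 65.238.61.0/24 (clear depth 24)
  + 197.179.218.0/24 (H2) depth=24
  lookup 130.139.49.140: bits 1 walk d0:H0→d1:- -> H0
  + 197.0.0.0/8 (H2) depth=8
  lookup 84.160.205.242: bits 010 walk d0:H0→d1:-→d2:-→d3:H2 -> H2

== LOOKUPS ==
["H0","H0","H0","H1","H1","H1","H0","H0","H0","H2"]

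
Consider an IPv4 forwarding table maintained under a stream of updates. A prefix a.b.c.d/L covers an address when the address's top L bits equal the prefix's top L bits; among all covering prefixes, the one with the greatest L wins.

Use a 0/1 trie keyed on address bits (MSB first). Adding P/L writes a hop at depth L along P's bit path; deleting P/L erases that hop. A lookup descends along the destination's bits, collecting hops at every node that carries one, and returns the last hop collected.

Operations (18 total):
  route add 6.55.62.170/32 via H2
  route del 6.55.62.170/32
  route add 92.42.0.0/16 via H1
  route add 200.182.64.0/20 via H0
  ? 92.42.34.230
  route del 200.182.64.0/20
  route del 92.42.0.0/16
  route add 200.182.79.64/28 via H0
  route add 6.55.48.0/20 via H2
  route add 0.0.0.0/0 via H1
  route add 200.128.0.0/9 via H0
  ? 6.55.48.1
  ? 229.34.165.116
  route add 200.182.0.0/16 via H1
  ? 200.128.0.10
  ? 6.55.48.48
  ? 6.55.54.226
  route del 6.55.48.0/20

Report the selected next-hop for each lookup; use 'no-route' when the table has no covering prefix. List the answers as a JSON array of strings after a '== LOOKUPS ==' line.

Process each operation:
  + 6.55.62.170/32 (H2) depth=32
  del 6.55.62.170/32 (clear depth 32)
  + 92.42.0.0/16 (H1) depth=16
  + 200.182.64.0/20 (H0) depth=20
  lookup 92.42.34.230: bits 0101110000101010 walk d0:-→d1:-→d2:-→d3:-→d4:-→d5:-→d6:-→d7:-→d8:-→d9:-→d10:-→d11:-→d12:-→d13:-→d14:-→d15:-→d16:H1 -> H1
  del 200.182.64.0/20 (clear depth 20)
  del 92.42.0.0/16 (clear depth 16)
  + 200.182.79.64/28 (H0) depth=28
  + 6.55.48.0/20 (H2) depth=20
  + 0.0.0.0/0 (H1) depth=0
  + 200.128.0.0/9 (H0) depth=9
  lookup 6.55.48.1: bits 00000110001101110011 walk d0:H1→d1:-→d2:-→d3:-→d4:-→d5:-→d6:-→d7:-→d8:-→d9:-→d10:-→d11:-→d12:-→d13:-→d14:-→d15:-→d16:-→d17:-→d18:-→d19:-→d20:H2 -> H2
  lookup 229.34.165.116: bits 11 walk d0:H1→d1:-→d2:- -> H1
  + 200.182.0.0/16 (H1) depth=16
  lookup 200.128.0.10: bits 1100100010 walk d0:H1→d1:-→d2:-→d3:-→d4:-→d5:-→d6:-→d7:-→d8:-→d9:H0→d10:- -> H0
  lookup 6.55.48.48: bits 00000110001101110011 walk d0:H1→d1:-→d2:-→d3:-→d4:-→d5:-→d6:-→d7:-→d8:-→d9:-→d10:-→d11:-→d12:-→d13:-→d14:-→d15:-→d16:-→d17:-→d18:-→d19:-→d20:H2 -> H2
  lookup 6.55.54.226: bits 00000110001101110011 walk d0:H1→d1:-→d2:-→d3:-→d4:-→d5:-→d6:-→d7:-→d8:-→d9:-→d10:-→d11:-→d12:-→d13:-→d14:-→d15:-→d16:-→d17:-→d18:-→d19:-→d20:H2 -> H2
  del 6.55.48.0/20 (clear depth 20)

== LOOKUPS ==
["H1","H2","H1","H0","H2","H2"]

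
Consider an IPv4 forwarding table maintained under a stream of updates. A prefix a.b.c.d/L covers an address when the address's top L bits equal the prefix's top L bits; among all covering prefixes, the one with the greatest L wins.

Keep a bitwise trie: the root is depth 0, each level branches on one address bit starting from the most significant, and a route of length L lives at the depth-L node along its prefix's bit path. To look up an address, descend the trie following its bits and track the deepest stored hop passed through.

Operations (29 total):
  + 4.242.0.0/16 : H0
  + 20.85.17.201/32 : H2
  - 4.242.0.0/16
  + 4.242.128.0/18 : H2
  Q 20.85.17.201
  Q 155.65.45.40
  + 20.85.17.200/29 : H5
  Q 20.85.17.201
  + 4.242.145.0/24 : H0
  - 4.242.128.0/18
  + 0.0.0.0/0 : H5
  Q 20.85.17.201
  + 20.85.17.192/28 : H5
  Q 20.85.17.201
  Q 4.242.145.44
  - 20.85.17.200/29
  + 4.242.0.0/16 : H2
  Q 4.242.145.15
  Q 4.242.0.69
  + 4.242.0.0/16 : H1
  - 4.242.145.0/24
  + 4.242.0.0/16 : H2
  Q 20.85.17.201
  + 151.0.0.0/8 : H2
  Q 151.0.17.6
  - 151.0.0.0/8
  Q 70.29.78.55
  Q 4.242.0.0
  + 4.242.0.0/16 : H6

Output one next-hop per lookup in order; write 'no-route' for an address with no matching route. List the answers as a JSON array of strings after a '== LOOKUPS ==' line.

Process each operation:
  add 4.242.0.0/16 -> H0 at depth 16
  add 20.85.17.201/32 -> H2 at depth 32
  - 4.242.0.0/16 clear@16
  add 4.242.128.0/18 -> H2 at depth 18
  lookup 20.85.17.201: bits 00010100010101010001000111001001 walk d0:-→d1:-→d2:-→d3:-→d4:-→d5:-→d6:-→d7:-→d8:-→d9:-→d10:-→d11:-→d12:-→d13:-→d14:-→d15:-→d16:-→d17:-→d18:-→d19:-→d20:-→d21:-→d22:-→d23:-→d24:-→d25:-→d26:-→d27:-→d28:-→d29:-→d30:-→d31:-→d32:H2 -> H2
  lookup 155.65.45.40: bits ε walk d0:- -> no-route
  add 20.85.17.200/29 -> H5 at depth 29
  lookup 20.85.17.201: bits 00010100010101010001000111001001 walk d0:-→d1:-→d2:-→d3:-→d4:-→d5:-→d6:-→d7:-→d8:-→d9:-→d10:-→d11:-→d12:-→d13:-→d14:-→d15:-→d16:-→d17:-→d18:-→d19:-→d20:-→d21:-→d22:-→d23:-→d24:-→d25:-→d26:-→d27:-→d28:-→d29:H5→d30:-→d31:-→d32:H2 -> H2
  add 4.242.145.0/24 -> H0 at depth 24
  - 4.242.128.0/18 clear@18
  add 0.0.0.0/0 -> H5 at depth 0
  lookup 20.85.17.201: bits 00010100010101010001000111001001 walk d0:H5→d1:-→d2:-→d3:-→d4:-→d5:-→d6:-→d7:-→d8:-→d9:-→d10:-→d11:-→d12:-→d13:-→d14:-→d15:-→d16:-→d17:-→d18:-→d19:-→d20:-→d21:-→d22:-→d23:-→d24:-→d25:-→d26:-→d27:-→d28:-→d29:H5→d30:-→d31:-→d32:H2 -> H2
  add 20.85.17.192/28 -> H5 at depth 28
  lookup 20.85.17.201: bits 00010100010101010001000111001001 walk d0:H5→d1:-→d2:-→d3:-→d4:-→d5:-→d6:-→d7:-→d8:-→d9:-→d10:-→d11:-→d12:-→d13:-→d14:-→d15:-→d16:-→d17:-→d18:-→d19:-→d20:-→d21:-→d22:-→d23:-→d24:-→d25:-→d26:-→d27:-→d28:H5→d29:H5→d30:-→d31:-→d32:H2 -> H2
  lookup 4.242.145.44: bits 000001001111001010010001 walk d0:H5→d1:-→d2:-→d3:-→d4:-→d5:-→d6:-→d7:-→d8:-→d9:-→d10:-→d11:-→d12:-→d13:-→d14:-→d15:-→d16:-→d17:-→d18:-→d19:-→d20:-→d21:-→d22:-→d23:-→d24:H0 -> H0
  - 20.85.17.200/29 clear@29
  add 4.242.0.0/16 -> H2 at depth 16
  lookup 4.242.145.15: bits 000001001111001010010001 walk d0:H5→d1:-→d2:-→d3:-→d4:-→d5:-→d6:-→d7:-→d8:-→d9:-→d10:-→d11:-→d12:-→d13:-→d14:-→d15:-→d16:H2→d17:-→d18:-→d19:-→d20:-→d21:-→d22:-→d23:-→d24:H0 -> H0
  lookup 4.242.0.69: bits 0000010011110010 walk d0:H5→d1:-→d2:-→d3:-→d4:-→d5:-→d6:-→d7:-→d8:-→d9:-→d10:-→d11:-→d12:-→d13:-→d14:-→d15:-→d16:H2 -> H2
  add 4.242.0.0/16 -> H1 at depth 16
  - 4.242.145.0/24 clear@24
  add 4.242.0.0/16 -> H2 at depth 16
  lookup 20.85.17.201: bits 00010100010101010001000111001001 walk d0:H5→d1:-→d2:-→d3:-→d4:-→d5:-→d6:-→d7:-→d8:-→d9:-→d10:-→d11:-→d12:-→d13:-→d14:-→d15:-→d16:-→d17:-→d18:-→d19:-→d20:-→d21:-→d22:-→d23:-→d24:-→d25:-→d26:-→d27:-→d28:H5→d29:-→d30:-→d31:-→d32:H2 -> H2
  add 151.0.0.0/8 -> H2 at depth 8
  lookup 151.0.17.6: bits 10010111 walk d0:H5→d1:-→d2:-→d3:-→d4:-→d5:-→d6:-→d7:-→d8:H2 -> H2
  - 151.0.0.0/8 clear@8
  lookup 70.29.78.55: bits 0 walk d0:H5→d1:- -> H5
  lookup 4.242.0.0: bits 0000010011110010 walk d0:H5→d1:-→d2:-→d3:-→d4:-→d5:-→d6:-→d7:-→d8:-→d9:-→d10:-→d11:-→d12:-→d13:-→d14:-→d15:-→d16:H2 -> H2
  add 4.242.0.0/16 -> H6 at depth 16

== LOOKUPS ==
["H2","no-route","H2","H2","H2","H0","H0","H2","H2","H2","H5","H2"]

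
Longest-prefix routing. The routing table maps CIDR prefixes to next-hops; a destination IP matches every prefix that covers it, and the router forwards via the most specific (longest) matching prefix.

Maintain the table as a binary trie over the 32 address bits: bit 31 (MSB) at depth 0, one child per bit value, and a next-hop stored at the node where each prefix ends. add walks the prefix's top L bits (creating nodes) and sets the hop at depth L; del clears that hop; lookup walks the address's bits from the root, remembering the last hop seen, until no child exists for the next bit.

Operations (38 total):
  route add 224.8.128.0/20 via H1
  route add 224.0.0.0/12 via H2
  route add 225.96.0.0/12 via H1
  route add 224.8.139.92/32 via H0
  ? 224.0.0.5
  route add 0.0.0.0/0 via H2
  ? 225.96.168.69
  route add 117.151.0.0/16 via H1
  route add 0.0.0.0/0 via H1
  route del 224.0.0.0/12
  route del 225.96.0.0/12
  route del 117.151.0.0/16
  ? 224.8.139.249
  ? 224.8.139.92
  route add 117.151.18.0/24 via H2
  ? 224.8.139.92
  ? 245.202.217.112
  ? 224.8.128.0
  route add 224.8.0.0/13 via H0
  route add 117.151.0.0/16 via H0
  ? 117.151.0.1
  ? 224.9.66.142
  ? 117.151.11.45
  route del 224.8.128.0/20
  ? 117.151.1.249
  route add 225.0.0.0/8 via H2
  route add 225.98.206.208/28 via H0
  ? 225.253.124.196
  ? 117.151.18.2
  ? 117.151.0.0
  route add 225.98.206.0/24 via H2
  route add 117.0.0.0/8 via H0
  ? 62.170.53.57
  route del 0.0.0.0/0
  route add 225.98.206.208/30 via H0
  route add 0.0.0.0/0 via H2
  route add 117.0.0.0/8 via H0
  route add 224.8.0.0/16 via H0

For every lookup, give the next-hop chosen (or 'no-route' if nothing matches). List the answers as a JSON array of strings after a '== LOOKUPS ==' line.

Apply in order:
  + 224.8.128.0/20 (H1) depth=20
  + 224.0.0.0/12 (H2) depth=12
  + 225.96.0.0/12 (H1) depth=12
  + 224.8.139.92/32 (H0) depth=32
  Q 224.0.0.5: descend 111000000000 ; hops seen [H2] ; pick H2
  + 0.0.0.0/0 (H2) depth=0
  Q 225.96.168.69: descend 111000010110 ; hops seen [H2,H1] ; pick H1
  + 117.151.0.0/16 (H1) depth=16
  + 0.0.0.0/0 (H1) depth=0
  del 224.0.0.0/12 (clear depth 12)
  del 225.96.0.0/12 (clear depth 12)
  del 117.151.0.0/16 (clear depth 16)
  Q 224.8.139.249: descend 111000000000100010001011 ; hops seen [H1,H1] ; pick H1
  Q 224.8.139.92: descend 11100000000010001000101101011100 ; hops seen [H1,H1,H0] ; pick H0
  + 117.151.18.0/24 (H2) depth=24
  Q 224.8.139.92: descend 11100000000010001000101101011100 ; hops seen [H1,H1,H0] ; pick H0
  Q 245.202.217.112: descend 111 ; hops seen [H1] ; pick H1
  Q 224.8.128.0: descend 11100000000010001000 ; hops seen [H1,H1] ; pick H1
  + 224.8.0.0/13 (H0) depth=13
  + 117.151.0.0/16 (H0) depth=16
  Q 117.151.0.1: descend 0111010110010111000 ; hops seen [H1,H0] ; pick H0
  Q 224.9.66.142: descend 111000000000100 ; hops seen [H1,H0] ; pick H0
  Q 117.151.11.45: descend 0111010110010111000 ; hops seen [H1,H0] ; pick H0
  del 224.8.128.0/20 (clear depth 20)
  Q 117.151.1.249: descend 0111010110010111000 ; hops seen [H1,H0] ; pick H0
  + 225.0.0.0/8 (H2) depth=8
  + 225.98.206.208/28 (H0) depth=28
  Q 225.253.124.196: descend 11100001 ; hops seen [H1,H2] ; pick H2
  Q 117.151.18.2: descend 011101011001011100010010 ; hops seen [H1,H0,H2] ; pick H2
  Q 117.151.0.0: descend 0111010110010111000 ; hops seen [H1,H0] ; pick H0
  + 225.98.206.0/24 (H2) depth=24
  + 117.0.0.0/8 (H0) depth=8
  Q 62.170.53.57: descend 0 ; hops seen [H1] ; pick H1
  del 0.0.0.0/0 (clear depth 0)
  + 225.98.206.208/30 (H0) depth=30
  + 0.0.0.0/0 (H2) depth=0
  + 117.0.0.0/8 (H0) depth=8
  + 224.8.0.0/16 (H0) depth=16

== LOOKUPS ==
["H2","H1","H1","H0","H0","H1","H1","H0","H0","H0","H0","H2","H2","H0","H1"]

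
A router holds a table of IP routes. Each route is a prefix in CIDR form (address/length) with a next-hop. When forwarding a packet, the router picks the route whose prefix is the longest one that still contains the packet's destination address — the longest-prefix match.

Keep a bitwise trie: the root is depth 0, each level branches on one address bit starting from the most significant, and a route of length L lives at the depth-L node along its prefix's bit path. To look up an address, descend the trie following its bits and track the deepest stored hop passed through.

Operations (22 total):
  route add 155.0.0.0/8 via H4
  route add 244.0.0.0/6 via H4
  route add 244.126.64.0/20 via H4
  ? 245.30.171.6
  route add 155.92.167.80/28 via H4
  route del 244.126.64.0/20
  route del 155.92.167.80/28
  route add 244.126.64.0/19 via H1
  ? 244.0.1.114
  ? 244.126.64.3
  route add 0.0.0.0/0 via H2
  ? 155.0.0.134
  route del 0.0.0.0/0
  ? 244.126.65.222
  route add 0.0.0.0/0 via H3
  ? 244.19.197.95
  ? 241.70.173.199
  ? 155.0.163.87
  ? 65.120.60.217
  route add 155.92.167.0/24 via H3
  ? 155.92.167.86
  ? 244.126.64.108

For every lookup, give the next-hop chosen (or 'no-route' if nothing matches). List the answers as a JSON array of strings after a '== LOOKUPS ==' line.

Trace:
  add 155.0.0.0/8 -> H4 at depth 8
  add 244.0.0.0/6 -> H4 at depth 6
  add 244.126.64.0/20 -> H4 at depth 20
  ? 245.30.171.6  path d0:-→d1:-→d2:-→d3:-→d4:-→d5:-→d6:H4→d7:-  best=H4
  add 155.92.167.80/28 -> H4 at depth 28
  del 244.126.64.0/20 (clear depth 20)
  del 155.92.167.80/28 (clear depth 28)
  add 244.126.64.0/19 -> H1 at depth 19
  ? 244.0.1.114  path d0:-→d1:-→d2:-→d3:-→d4:-→d5:-→d6:H4→d7:-→d8:-→d9:-  best=H4
  ? 244.126.64.3  path d0:-→d1:-→d2:-→d3:-→d4:-→d5:-→d6:H4→d7:-→d8:-→d9:-→d10:-→d11:-→d12:-→d13:-→d14:-→d15:-→d16:-→d17:-→d18:-→d19:H1→d20:-  best=H1
  add 0.0.0.0/0 -> H2 at depth 0
  ? 155.0.0.134  path d0:H2→d1:-→d2:-→d3:-→d4:-→d5:-→d6:-→d7:-→d8:H4→d9:-  best=H4
  del 0.0.0.0/0 (clear depth 0)
  ? 244.126.65.222  path d0:-→d1:-→d2:-→d3:-→d4:-→d5:-→d6:H4→d7:-→d8:-→d9:-→d10:-→d11:-→d12:-→d13:-→d14:-→d15:-→d16:-→d17:-→d18:-→d19:H1→d20:-  best=H1
  add 0.0.0.0/0 -> H3 at depth 0
  ? 244.19.197.95  path d0:H3→d1:-→d2:-→d3:-→d4:-→d5:-→d6:H4→d7:-→d8:-→d9:-  best=H4
  ? 241.70.173.199  path d0:H3→d1:-→d2:-→d3:-→d4:-→d5:-  best=H3
  ? 155.0.163.87  path d0:H3→d1:-→d2:-→d3:-→d4:-→d5:-→d6:-→d7:-→d8:H4→d9:-  best=H4
  ? 65.120.60.217  path d0:H3  best=H3
  add 155.92.167.0/24 -> H3 at depth 24
  ? 155.92.167.86  path d0:H3→d1:-→d2:-→d3:-→d4:-→d5:-→d6:-→d7:-→d8:H4→d9:-→d10:-→d11:-→d12:-→d13:-→d14:-→d15:-→d16:-→d17:-→d18:-→d19:-→d20:-→d21:-→d22:-→d23:-→d24:H3→d25:-→d26:-→d27:-→d28:-  best=H3
  ? 244.126.64.108  path d0:H3→d1:-→d2:-→d3:-→d4:-→d5:-→d6:H4→d7:-→d8:-→d9:-→d10:-→d11:-→d12:-→d13:-→d14:-→d15:-→d16:-→d17:-→d18:-→d19:H1→d20:-  best=H1

== LOOKUPS ==
["H4","H4","H1","H4","H1","H4","H3","H4","H3","H3","H1"]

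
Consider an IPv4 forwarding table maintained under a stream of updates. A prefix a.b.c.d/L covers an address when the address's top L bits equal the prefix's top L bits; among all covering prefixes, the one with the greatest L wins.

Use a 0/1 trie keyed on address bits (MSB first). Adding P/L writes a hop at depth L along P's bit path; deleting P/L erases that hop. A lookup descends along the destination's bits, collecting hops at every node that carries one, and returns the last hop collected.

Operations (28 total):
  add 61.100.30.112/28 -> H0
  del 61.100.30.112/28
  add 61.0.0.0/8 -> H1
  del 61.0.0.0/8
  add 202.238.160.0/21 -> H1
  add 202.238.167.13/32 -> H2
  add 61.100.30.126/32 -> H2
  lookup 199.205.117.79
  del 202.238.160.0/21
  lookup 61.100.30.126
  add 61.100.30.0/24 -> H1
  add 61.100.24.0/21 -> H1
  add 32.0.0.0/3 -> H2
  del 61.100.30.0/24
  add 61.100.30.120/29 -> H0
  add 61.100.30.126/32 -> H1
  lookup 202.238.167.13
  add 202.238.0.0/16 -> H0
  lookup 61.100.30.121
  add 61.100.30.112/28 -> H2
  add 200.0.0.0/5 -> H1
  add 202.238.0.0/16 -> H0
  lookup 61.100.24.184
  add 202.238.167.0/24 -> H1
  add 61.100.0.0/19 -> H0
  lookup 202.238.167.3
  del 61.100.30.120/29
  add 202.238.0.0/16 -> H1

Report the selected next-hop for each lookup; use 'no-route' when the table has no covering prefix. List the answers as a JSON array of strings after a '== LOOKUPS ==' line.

Trace:
  add 61.100.30.112/28 -> H0 at depth 28
  del 61.100.30.112/28 (clear depth 28)
  add 61.0.0.0/8 -> H1 at depth 8
  del 61.0.0.0/8 (clear depth 8)
  add 202.238.160.0/21 -> H1 at depth 21
  add 202.238.167.13/32 -> H2 at depth 32
  add 61.100.30.126/32 -> H2 at depth 32
  ? 199.205.117.79  path d0:-→d1:-→d2:-→d3:-→d4:-  best=no-route
  del 202.238.160.0/21 (clear depth 21)
  ? 61.100.30.126  path d0:-→d1:-→d2:-→d3:-→d4:-→d5:-→d6:-→d7:-→d8:-→d9:-→d10:-→d11:-→d12:-→d13:-→d14:-→d15:-→d16:-→d17:-→d18:-→d19:-→d20:-→d21:-→d22:-→d23:-→d24:-→d25:-→d26:-→d27:-→d28:-→d29:-→d30:-→d31:-→d32:H2  best=H2
  add 61.100.30.0/24 -> H1 at depth 24
  add 61.100.24.0/21 -> H1 at depth 21
  add 32.0.0.0/3 -> H2 at depth 3
  del 61.100.30.0/24 (clear depth 24)
  add 61.100.30.120/29 -> H0 at depth 29
  add 61.100.30.126/32 -> H1 at depth 32
  ? 202.238.167.13  path d0:-→d1:-→d2:-→d3:-→d4:-→d5:-→d6:-→d7:-→d8:-→d9:-→d10:-→d11:-→d12:-→d13:-→d14:-→d15:-→d16:-→d17:-→d18:-→d19:-→d20:-→d21:-→d22:-→d23:-→d24:-→d25:-→d26:-→d27:-→d28:-→d29:-→d30:-→d31:-→d32:H2  best=H2
  add 202.238.0.0/16 -> H0 at depth 16
  ? 61.100.30.121  path d0:-→d1:-→d2:-→d3:H2→d4:-→d5:-→d6:-→d7:-→d8:-→d9:-→d10:-→d11:-→d12:-→d13:-→d14:-→d15:-→d16:-→d17:-→d18:-→d19:-→d20:-→d21:H1→d22:-→d23:-→d24:-→d25:-→d26:-→d27:-→d28:-→d29:H0  best=H0
  add 61.100.30.112/28 -> H2 at depth 28
  add 200.0.0.0/5 -> H1 at depth 5
  add 202.238.0.0/16 -> H0 at depth 16
  ? 61.100.24.184  path d0:-→d1:-→d2:-→d3:H2→d4:-→d5:-→d6:-→d7:-→d8:-→d9:-→d10:-→d11:-→d12:-→d13:-→d14:-→d15:-→d16:-→d17:-→d18:-→d19:-→d20:-→d21:H1  best=H1
  add 202.238.167.0/24 -> H1 at depth 24
  add 61.100.0.0/19 -> H0 at depth 19
  ? 202.238.167.3  path d0:-→d1:-→d2:-→d3:-→d4:-→d5:H1→d6:-→d7:-→d8:-→d9:-→d10:-→d11:-→d12:-→d13:-→d14:-→d15:-→d16:H0→d17:-→d18:-→d19:-→d20:-→d21:-→d22:-→d23:-→d24:H1→d25:-→d26:-→d27:-→d28:-  best=H1
  del 61.100.30.120/29 (clear depth 29)
  add 202.238.0.0/16 -> H1 at depth 16

== LOOKUPS ==
["no-route","H2","H2","H0","H1","H1"]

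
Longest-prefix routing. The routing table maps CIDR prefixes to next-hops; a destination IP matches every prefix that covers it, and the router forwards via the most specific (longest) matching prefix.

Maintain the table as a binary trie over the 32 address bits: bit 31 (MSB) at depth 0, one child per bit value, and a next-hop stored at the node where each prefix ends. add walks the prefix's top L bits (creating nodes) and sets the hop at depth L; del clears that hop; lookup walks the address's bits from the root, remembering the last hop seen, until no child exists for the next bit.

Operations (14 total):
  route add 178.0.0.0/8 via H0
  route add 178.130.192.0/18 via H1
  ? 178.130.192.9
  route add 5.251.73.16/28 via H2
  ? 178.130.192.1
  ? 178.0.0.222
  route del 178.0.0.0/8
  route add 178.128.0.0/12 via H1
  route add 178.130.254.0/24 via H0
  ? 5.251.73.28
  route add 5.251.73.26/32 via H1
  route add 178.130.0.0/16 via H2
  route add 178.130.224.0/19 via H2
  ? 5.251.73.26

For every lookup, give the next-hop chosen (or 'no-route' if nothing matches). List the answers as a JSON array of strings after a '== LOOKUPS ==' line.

Apply in order:
  + 178.0.0.0/8 (H0) depth=8
  + 178.130.192.0/18 (H1) depth=18
  ? 178.130.192.9  path d0:-→d1:-→d2:-→d3:-→d4:-→d5:-→d6:-→d7:-→d8:H0→d9:-→d10:-→d11:-→d12:-→d13:-→d14:-→d15:-→d16:-→d17:-→d18:H1  best=H1
  + 5.251.73.16/28 (H2) depth=28
  ? 178.130.192.1  path d0:-→d1:-→d2:-→d3:-→d4:-→d5:-→d6:-→d7:-→d8:H0→d9:-→d10:-→d11:-→d12:-→d13:-→d14:-→d15:-→d16:-→d17:-→d18:H1  best=H1
  ? 178.0.0.222  path d0:-→d1:-→d2:-→d3:-→d4:-→d5:-→d6:-→d7:-→d8:H0  best=H0
  - 178.0.0.0/8 clear@8
  + 178.128.0.0/12 (H1) depth=12
  + 178.130.254.0/24 (H0) depth=24
  ? 5.251.73.28  path d0:-→d1:-→d2:-→d3:-→d4:-→d5:-→d6:-→d7:-→d8:-→d9:-→d10:-→d11:-→d12:-→d13:-→d14:-→d15:-→d16:-→d17:-→d18:-→d19:-→d20:-→d21:-→d22:-→d23:-→d24:-→d25:-→d26:-→d27:-→d28:H2  best=H2
  + 5.251.73.26/32 (H1) depth=32
  + 178.130.0.0/16 (H2) depth=16
  + 178.130.224.0/19 (H2) depth=19
  ? 5.251.73.26  path d0:-→d1:-→d2:-→d3:-→d4:-→d5:-→d6:-→d7:-→d8:-→d9:-→d10:-→d11:-→d12:-→d13:-→d14:-→d15:-→d16:-→d17:-→d18:-→d19:-→d20:-→d21:-→d22:-→d23:-→d24:-→d25:-→d26:-→d27:-→d28:H2→d29:-→d30:-→d31:-→d32:H1  best=H1

== LOOKUPS ==
["H1","H1","H0","H2","H1"]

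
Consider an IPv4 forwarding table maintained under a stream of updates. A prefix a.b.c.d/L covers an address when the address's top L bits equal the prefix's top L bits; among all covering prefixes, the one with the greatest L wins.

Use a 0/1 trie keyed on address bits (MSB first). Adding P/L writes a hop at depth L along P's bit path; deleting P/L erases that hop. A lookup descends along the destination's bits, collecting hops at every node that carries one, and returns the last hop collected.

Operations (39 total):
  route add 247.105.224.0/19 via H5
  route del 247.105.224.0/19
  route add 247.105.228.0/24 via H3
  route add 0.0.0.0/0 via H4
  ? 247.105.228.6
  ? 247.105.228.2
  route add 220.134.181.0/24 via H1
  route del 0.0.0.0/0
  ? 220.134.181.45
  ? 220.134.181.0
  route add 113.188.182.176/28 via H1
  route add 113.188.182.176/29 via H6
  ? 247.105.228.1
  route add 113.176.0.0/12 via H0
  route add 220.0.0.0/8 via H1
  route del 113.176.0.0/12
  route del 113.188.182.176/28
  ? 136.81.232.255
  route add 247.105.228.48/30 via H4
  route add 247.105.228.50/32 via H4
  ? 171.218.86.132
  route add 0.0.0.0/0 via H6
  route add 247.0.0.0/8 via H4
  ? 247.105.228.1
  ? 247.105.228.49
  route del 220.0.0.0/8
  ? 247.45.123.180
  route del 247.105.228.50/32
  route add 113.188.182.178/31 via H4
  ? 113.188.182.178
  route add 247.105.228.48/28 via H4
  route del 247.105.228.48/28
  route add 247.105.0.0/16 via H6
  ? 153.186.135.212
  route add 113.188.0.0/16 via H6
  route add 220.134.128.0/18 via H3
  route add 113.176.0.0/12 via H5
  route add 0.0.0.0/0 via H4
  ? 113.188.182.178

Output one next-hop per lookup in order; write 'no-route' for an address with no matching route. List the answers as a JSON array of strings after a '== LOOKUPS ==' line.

Apply in order:
  + 247.105.224.0/19 (H5) depth=19
  del 247.105.224.0/19 (clear depth 19)
  + 247.105.228.0/24 (H3) depth=24
  + 0.0.0.0/0 (H4) depth=0
  Q 247.105.228.6: descend 111101110110100111100100 ; hops seen [H4,H3] ; pick H3
  Q 247.105.228.2: descend 111101110110100111100100 ; hops seen [H4,H3] ; pick H3
  + 220.134.181.0/24 (H1) depth=24
  del 0.0.0.0/0 (clear depth 0)
  Q 220.134.181.45: descend 110111001000011010110101 ; hops seen [H1] ; pick H1
  Q 220.134.181.0: descend 110111001000011010110101 ; hops seen [H1] ; pick H1
  + 113.188.182.176/28 (H1) depth=28
  + 113.188.182.176/29 (H6) depth=29
  Q 247.105.228.1: descend 111101110110100111100100 ; hops seen [H3] ; pick H3
  + 113.176.0.0/12 (H0) depth=12
  + 220.0.0.0/8 (H1) depth=8
  del 113.176.0.0/12 (clear depth 12)
  del 113.188.182.176/28 (clear depth 28)
  Q 136.81.232.255: descend 1 ; hops seen [∅] ; pick no-route
  + 247.105.228.48/30 (H4) depth=30
  + 247.105.228.50/32 (H4) depth=32
  Q 171.218.86.132: descend 1 ; hops seen [∅] ; pick no-route
  + 0.0.0.0/0 (H6) depth=0
  + 247.0.0.0/8 (H4) depth=8
  Q 247.105.228.1: descend 11110111011010011110010000 ; hops seen [H6,H4,H3] ; pick H3
  Q 247.105.228.49: descend 111101110110100111100100001100 ; hops seen [H6,H4,H3,H4] ; pick H4
  del 220.0.0.0/8 (clear depth 8)
  Q 247.45.123.180: descend 111101110 ; hops seen [H6,H4] ; pick H4
  del 247.105.228.50/32 (clear depth 32)
  + 113.188.182.178/31 (H4) depth=31
  Q 113.188.182.178: descend 0111000110111100101101101011001 ; hops seen [H6,H6,H4] ; pick H4
  + 247.105.228.48/28 (H4) depth=28
  del 247.105.228.48/28 (clear depth 28)
  + 247.105.0.0/16 (H6) depth=16
  Q 153.186.135.212: descend 1 ; hops seen [H6] ; pick H6
  + 113.188.0.0/16 (H6) depth=16
  + 220.134.128.0/18 (H3) depth=18
  + 113.176.0.0/12 (H5) depth=12
  + 0.0.0.0/0 (H4) depth=0
  Q 113.188.182.178: descend 0111000110111100101101101011001 ; hops seen [H4,H5,H6,H6,H4] ; pick H4

== LOOKUPS ==
["H3","H3","H1","H1","H3","no-route","no-route","H3","H4","H4","H4","H6","H4"]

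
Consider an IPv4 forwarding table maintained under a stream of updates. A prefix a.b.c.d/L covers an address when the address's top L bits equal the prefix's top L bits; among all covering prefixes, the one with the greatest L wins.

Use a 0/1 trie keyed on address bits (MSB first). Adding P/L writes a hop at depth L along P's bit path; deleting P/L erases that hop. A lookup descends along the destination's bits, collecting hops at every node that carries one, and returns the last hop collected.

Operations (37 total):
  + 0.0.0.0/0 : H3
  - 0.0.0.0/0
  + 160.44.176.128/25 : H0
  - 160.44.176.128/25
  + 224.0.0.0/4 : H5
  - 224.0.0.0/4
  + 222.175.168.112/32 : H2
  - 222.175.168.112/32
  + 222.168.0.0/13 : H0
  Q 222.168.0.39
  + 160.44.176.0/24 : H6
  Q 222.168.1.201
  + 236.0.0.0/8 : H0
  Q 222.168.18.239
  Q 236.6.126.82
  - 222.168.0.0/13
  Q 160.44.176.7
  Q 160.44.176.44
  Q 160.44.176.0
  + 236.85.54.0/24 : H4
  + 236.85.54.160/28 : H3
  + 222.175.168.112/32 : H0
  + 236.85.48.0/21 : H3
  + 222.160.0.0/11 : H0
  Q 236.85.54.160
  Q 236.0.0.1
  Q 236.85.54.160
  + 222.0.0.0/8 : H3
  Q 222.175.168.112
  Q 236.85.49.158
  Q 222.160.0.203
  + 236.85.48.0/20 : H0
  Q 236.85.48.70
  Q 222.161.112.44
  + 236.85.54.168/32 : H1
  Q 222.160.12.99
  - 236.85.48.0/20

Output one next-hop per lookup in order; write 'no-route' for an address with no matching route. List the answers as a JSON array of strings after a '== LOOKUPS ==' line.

Process each operation:
  + 0.0.0.0/0 (H3) depth=0
  - 0.0.0.0/0 clear@0
  + 160.44.176.128/25 (H0) depth=25
  - 160.44.176.128/25 clear@25
  + 224.0.0.0/4 (H5) depth=4
  - 224.0.0.0/4 clear@4
  + 222.175.168.112/32 (H2) depth=32
  - 222.175.168.112/32 clear@32
  + 222.168.0.0/13 (H0) depth=13
  Q 222.168.0.39: descend 1101111010101 ; hops seen [H0] ; pick H0
  + 160.44.176.0/24 (H6) depth=24
  Q 222.168.1.201: descend 1101111010101 ; hops seen [H0] ; pick H0
  + 236.0.0.0/8 (H0) depth=8
  Q 222.168.18.239: descend 1101111010101 ; hops seen [H0] ; pick H0
  Q 236.6.126.82: descend 11101100 ; hops seen [H0] ; pick H0
  - 222.168.0.0/13 clear@13
  Q 160.44.176.7: descend 101000000010110010110000 ; hops seen [H6] ; pick H6
  Q 160.44.176.44: descend 101000000010110010110000 ; hops seen [H6] ; pick H6
  Q 160.44.176.0: descend 101000000010110010110000 ; hops seen [H6] ; pick H6
  + 236.85.54.0/24 (H4) depth=24
  + 236.85.54.160/28 (H3) depth=28
  + 222.175.168.112/32 (H0) depth=32
  + 236.85.48.0/21 (H3) depth=21
  + 222.160.0.0/11 (H0) depth=11
  Q 236.85.54.160: descend 1110110001010101001101101010 ; hops seen [H0,H3,H4,H3] ; pick H3
  Q 236.0.0.1: descend 111011000 ; hops seen [H0] ; pick H0
  Q 236.85.54.160: descend 1110110001010101001101101010 ; hops seen [H0,H3,H4,H3] ; pick H3
  + 222.0.0.0/8 (H3) depth=8
  Q 222.175.168.112: descend 11011110101011111010100001110000 ; hops seen [H3,H0,H0] ; pick H0
  Q 236.85.49.158: descend 111011000101010100110 ; hops seen [H0,H3] ; pick H3
  Q 222.160.0.203: descend 110111101010 ; hops seen [H3,H0] ; pick H0
  + 236.85.48.0/20 (H0) depth=20
  Q 236.85.48.70: descend 111011000101010100110 ; hops seen [H0,H0,H3] ; pick H3
  Q 222.161.112.44: descend 110111101010 ; hops seen [H3,H0] ; pick H0
  + 236.85.54.168/32 (H1) depth=32
  Q 222.160.12.99: descend 110111101010 ; hops seen [H3,H0] ; pick H0
  - 236.85.48.0/20 clear@20

== LOOKUPS ==
["H0","H0","H0","H0","H6","H6","H6","H3","H0","H3","H0","H3","H0","H3","H0","H0"]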